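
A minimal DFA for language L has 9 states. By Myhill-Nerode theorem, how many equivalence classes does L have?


Myhill-Nerode theorem:
Number of equivalence classes = number of states in minimal DFA
Minimal DFA states = 9
Therefore equivalence classes = 9

9


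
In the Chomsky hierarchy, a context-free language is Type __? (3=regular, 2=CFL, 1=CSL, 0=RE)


Chomsky hierarchy levels:
  Type 3: Regular (DFA/NFA/regex)
  Type 2: Context-free (PDA)
  Type 1: Context-sensitive
  Type 0: Recursively enumerable (TM)
'context-free' corresponds to Type 2

2


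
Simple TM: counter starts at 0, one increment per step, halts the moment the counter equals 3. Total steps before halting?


Counter starts at 0. Counting sequence:
  Step 1: counter = 1
  Step 2: counter = 2
  Step 3: counter = 3
Counter reached 3 -> halt
Total steps = 3

3


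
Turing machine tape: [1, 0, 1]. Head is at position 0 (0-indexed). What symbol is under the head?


Tape: [1, 0, 1]
Positions: 0 1 2
Values:    1 0 1
Head at position 0
tape[0] = 1

1


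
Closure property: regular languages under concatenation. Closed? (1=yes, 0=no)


Regular languages are closed under:
- Union (DFA product construction)
- Intersection (DFA product construction)
- Complement (swap accept/reject states)
- Concatenation (NFA construction)
- Kleene star (NFA construction)
concatenation is in this list
Therefore: closed

1


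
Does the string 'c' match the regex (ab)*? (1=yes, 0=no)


Pattern: (ab)*
String: 'c'
Pattern requires: zero or more repetitions of 'ab'
Length 1 is odd -> cannot be (ab)* -> no match
Result: 0

0


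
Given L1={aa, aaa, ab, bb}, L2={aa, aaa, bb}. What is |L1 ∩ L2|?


L1 = {aa, aaa, ab, bb}
L2 = {aa, aaa, bb}
Checking each string in L1 against L2:
  'aa': in L2? Yes
  'aaa': in L2? Yes
  'ab': in L2? No
  'bb': in L2? Yes
Intersection = {aa, aaa, bb}
|L1 ∩ L2| = 3

3


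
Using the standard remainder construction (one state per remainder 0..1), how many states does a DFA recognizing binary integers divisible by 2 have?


Divisibility by 2 is tracked via the remainder mod 2: 0, 1, ..., 1
The construction assigns one state to each remainder
Number of remainders = 2

2


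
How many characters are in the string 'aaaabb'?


String: 'aaaabb'
Counting characters:
  'a' appears 4 time(s)
  'b' appears 2 time(s)
Total length = 4 + 2 = 6

6


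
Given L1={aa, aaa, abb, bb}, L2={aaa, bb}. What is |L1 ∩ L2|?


L1 = {aa, aaa, abb, bb}
L2 = {aaa, bb}
Checking each string in L1 against L2:
  'aa': in L2? No
  'aaa': in L2? Yes
  'abb': in L2? No
  'bb': in L2? Yes
Intersection = {aaa, bb}
|L1 ∩ L2| = 2

2


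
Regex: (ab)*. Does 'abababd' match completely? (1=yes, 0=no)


Pattern: (ab)*
String: 'abababd'
Pattern requires: zero or more repetitions of 'ab'
Length 7 is odd -> cannot be (ab)* -> no match
Result: 0

0


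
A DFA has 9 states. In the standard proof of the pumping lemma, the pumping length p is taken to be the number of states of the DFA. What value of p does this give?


Pumping lemma for regular languages (standard proof):
Take p = |Q|, the number of DFA states.
Any string of length >= |Q| passes through |Q|+1 states while reading its first |Q| symbols,
so by pigeonhole some state repeats, giving the loop that can be pumped.
Here |Q| = 9
Therefore the proof uses p = 9

9


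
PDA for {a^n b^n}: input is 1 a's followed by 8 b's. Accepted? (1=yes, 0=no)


Language requires equal numbers of a's and b's
PDA pushes for each 'a', pops for each 'b'
Number of a's = 1
Number of b's = 8
1 != 8 -> Reject

0


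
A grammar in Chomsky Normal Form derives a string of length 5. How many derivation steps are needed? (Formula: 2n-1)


Chomsky Normal Form derivation:
String length n = 5
Each step either:
  - Splits a nonterminal into two (n-1 such steps)
  - Converts a nonterminal to terminal (n such steps)
Total = (n-1) + n = 2n - 1
= 2(5) - 1
= 10 - 1
= 9

9


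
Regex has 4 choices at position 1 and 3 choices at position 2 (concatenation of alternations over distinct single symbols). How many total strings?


First group: 4 alternatives
Second group: 3 alternatives
Concatenation: each choice from group 1 pairs with each from group 2
Total = 4 x 3 = 12

12


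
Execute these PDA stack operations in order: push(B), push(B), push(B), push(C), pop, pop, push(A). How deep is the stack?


Tracing stack operations:
  push(B) -> stack = [B], depth=1
  push(B) -> stack = [B,B], depth=2
  push(B) -> stack = [B,B,B], depth=3
  push(C) -> stack = [B,B,B,C], depth=4
  pop -> removed C, stack = [B,B,B], depth=3
  pop -> removed B, stack = [B,B], depth=2
  push(A) -> stack = [B,B,A], depth=3
Final depth = 3

3


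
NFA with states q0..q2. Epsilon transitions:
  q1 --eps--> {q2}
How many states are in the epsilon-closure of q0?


Starting from q0
Initialize closure = {q0}
q0 has no outgoing epsilon transitions -> nothing to add
Final closure: {q0}
Size = 1

1


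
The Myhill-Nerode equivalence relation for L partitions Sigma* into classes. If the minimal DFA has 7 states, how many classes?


Myhill-Nerode theorem:
Number of equivalence classes = number of states in minimal DFA
Minimal DFA states = 7
Therefore equivalence classes = 7

7


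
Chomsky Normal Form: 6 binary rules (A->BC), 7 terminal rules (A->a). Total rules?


CNF allows two rule forms:
  A -> BC (binary): 6 rules
  A -> a (terminal): 7 rules
Total = 6 + 7 = 13

13


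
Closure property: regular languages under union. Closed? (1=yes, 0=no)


Regular languages are closed under:
- Union (DFA product construction)
- Intersection (DFA product construction)
- Complement (swap accept/reject states)
- Concatenation (NFA construction)
- Kleene star (NFA construction)
union is in this list
Therefore: closed

1


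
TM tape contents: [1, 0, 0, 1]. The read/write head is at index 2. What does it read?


Tape: [1, 0, 0, 1]
Positions: 0 1 2 3
Values:    1 0 0 1
Head at position 2
tape[2] = 0

0


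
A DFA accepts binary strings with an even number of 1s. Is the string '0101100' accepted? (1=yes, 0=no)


DFA has 2 states: q_even (start, accept=yes) and q_odd
Processing string '0101100' character by character:
  Position 0: read '0', 1-count=0 -> q_even (no change)
  Position 1: read '1', 1-count=1 -> q_odd
  Position 2: read '0', 1-count=1 -> q_odd (no change)
  Position 3: read '1', 1-count=2 -> q_even
  Position 4: read '1', 1-count=3 -> q_odd
  Position 5: read '0', 1-count=3 -> q_odd (no change)
  Position 6: read '0', 1-count=3 -> q_odd (no change)
Final state: q_odd, total 1s = 3 (odd); the DFA requires an even count -> reject

0


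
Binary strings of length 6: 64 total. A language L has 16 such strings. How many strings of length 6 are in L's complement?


Alphabet: {0,1}
String length: 6
Total strings of length 6 = 2^6 = 64
Strings in L = 16
Complement = total - |L|
= 64 - 16
= 48

48


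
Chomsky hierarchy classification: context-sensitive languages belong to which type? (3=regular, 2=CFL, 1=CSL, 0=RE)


Chomsky hierarchy levels:
  Type 3: Regular (DFA/NFA/regex)
  Type 2: Context-free (PDA)
  Type 1: Context-sensitive
  Type 0: Recursively enumerable (TM)
'context-sensitive' corresponds to Type 1

1


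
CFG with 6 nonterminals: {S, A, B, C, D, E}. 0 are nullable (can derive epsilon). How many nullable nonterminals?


Nonterminals: {S, A, B, C, D, E}
A nonterminal is nullable if it can derive epsilon
Counting nullable nonterminals: 0
Total nullable = 0

0


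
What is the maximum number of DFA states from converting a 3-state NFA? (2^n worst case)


NFA has 3 states
Subset construction: each DFA state = subset of NFA states
Maximum subsets = 2^3
2^3 = 8

8


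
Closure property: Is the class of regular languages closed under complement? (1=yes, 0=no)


Regular languages are closed under all standard operations:
- Union: Yes (product construction)
- Intersection: Yes (product construction)
- Complement: Yes (swap accept/reject)
- Concatenation: Yes (NFA construction)
Operation: complement -> Closed

1


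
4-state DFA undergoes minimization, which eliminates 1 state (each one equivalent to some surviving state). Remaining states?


Original DFA: 4 states
Redundant states removed: 1
Minimized states = original - removed
= 4 - 1
= 3

3


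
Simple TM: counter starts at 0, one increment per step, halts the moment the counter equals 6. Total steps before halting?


Counter starts at 0. Counting sequence:
  Step 1: counter = 1
  Step 2: counter = 2
  Step 3: counter = 3
  Step 4: counter = 4
  Step 5: counter = 5
  Step 6: counter = 6
Counter reached 6 -> halt
Total steps = 6

6


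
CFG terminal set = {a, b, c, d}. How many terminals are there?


Terminal symbols: a, b, c, d
Counting each: a (#1), b (#2), c (#3), d (#4)
Total = 4

4


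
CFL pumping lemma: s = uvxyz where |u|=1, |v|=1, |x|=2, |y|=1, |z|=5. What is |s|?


|s| = |u| + |v| + |x| + |y| + |z|
= 1 + 1 + 2 + 1 + 5
= 2 + 2 + 6
= 4 + 6
= 10

10


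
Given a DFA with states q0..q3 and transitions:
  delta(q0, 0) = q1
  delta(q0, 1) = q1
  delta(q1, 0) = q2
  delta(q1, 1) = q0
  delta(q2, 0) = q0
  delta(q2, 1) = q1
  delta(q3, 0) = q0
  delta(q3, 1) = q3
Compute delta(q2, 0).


Looking up transition function:
delta(q2, 0) in the table
Row: q2, Column: 0
Result: q0

q0


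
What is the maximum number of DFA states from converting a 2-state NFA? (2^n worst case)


NFA has 2 states
Subset construction: each DFA state = subset of NFA states
Maximum subsets = 2^2
2^2 = 4

4


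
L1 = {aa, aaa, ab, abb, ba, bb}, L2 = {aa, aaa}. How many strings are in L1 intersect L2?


L1 = {aa, aaa, ab, abb, ba, bb}
L2 = {aa, aaa}
Checking each string in L1 against L2:
  'aa': in L2? Yes
  'aaa': in L2? Yes
  'ab': in L2? No
  'abb': in L2? No
  'ba': in L2? No
  'bb': in L2? No
Intersection = {aa, aaa}
|L1 ∩ L2| = 2

2


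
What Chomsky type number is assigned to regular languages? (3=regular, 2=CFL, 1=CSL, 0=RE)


Chomsky hierarchy levels:
  Type 3: Regular (DFA/NFA/regex)
  Type 2: Context-free (PDA)
  Type 1: Context-sensitive
  Type 0: Recursively enumerable (TM)
'regular' corresponds to Type 3

3


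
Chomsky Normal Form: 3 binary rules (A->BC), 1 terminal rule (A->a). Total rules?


CNF allows two rule forms:
  A -> BC (binary): 3 rules
  A -> a (terminal): 1 rule
Total = 3 + 1 = 4

4


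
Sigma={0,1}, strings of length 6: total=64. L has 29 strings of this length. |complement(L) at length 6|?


Alphabet: {0,1}
String length: 6
Total strings of length 6 = 2^6 = 64
Strings in L = 29
Complement = total - |L|
= 64 - 29
= 35

35


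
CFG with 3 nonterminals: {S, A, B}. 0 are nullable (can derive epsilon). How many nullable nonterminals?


Nonterminals: {S, A, B}
A nonterminal is nullable if it can derive epsilon
Counting nullable nonterminals: 0
Total nullable = 0

0


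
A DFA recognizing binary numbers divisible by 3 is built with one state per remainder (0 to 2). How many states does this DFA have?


Divisibility by 3 is tracked via the remainder mod 3: 0, 1, ..., 2
The construction assigns one state to each remainder
Number of remainders = 3

3


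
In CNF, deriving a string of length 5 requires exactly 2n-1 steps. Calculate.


Chomsky Normal Form derivation:
String length n = 5
Each step either:
  - Splits a nonterminal into two (n-1 such steps)
  - Converts a nonterminal to terminal (n such steps)
Total = (n-1) + n = 2n - 1
= 2(5) - 1
= 10 - 1
= 9

9


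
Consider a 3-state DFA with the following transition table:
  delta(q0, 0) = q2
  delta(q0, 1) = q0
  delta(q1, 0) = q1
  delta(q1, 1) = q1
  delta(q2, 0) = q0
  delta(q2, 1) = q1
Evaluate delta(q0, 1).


Looking up transition function:
delta(q0, 1) in the table
Row: q0, Column: 1
Result: q0

q0


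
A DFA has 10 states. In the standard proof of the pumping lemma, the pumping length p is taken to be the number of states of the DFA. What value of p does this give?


Pumping lemma for regular languages (standard proof):
Take p = |Q|, the number of DFA states.
Any string of length >= |Q| passes through |Q|+1 states while reading its first |Q| symbols,
so by pigeonhole some state repeats, giving the loop that can be pumped.
Here |Q| = 10
Therefore the proof uses p = 10

10


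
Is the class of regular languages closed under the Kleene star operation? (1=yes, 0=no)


Regular languages are closed under:
- Union (DFA product construction)
- Intersection (DFA product construction)
- Complement (swap accept/reject states)
- Concatenation (NFA construction)
- Kleene star (NFA construction)
Kleene star is in this list
Therefore: closed

1


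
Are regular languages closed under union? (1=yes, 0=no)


Regular languages are closed under all standard operations:
- Union: Yes (product construction)
- Intersection: Yes (product construction)
- Complement: Yes (swap accept/reject)
- Concatenation: Yes (NFA construction)
Operation: union -> Closed

1


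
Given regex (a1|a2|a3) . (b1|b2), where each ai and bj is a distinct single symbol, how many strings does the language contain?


First group: 3 alternatives
Second group: 2 alternatives
Concatenation: each choice from group 1 pairs with each from group 2
Total = 3 x 2 = 6

6


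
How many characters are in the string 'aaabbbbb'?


String: 'aaabbbbb'
Counting characters:
  'a' appears 3 time(s)
  'b' appears 5 time(s)
Total length = 3 + 5 = 8

8


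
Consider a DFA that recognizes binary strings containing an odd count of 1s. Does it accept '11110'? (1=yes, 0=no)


DFA has 2 states: q_even (start, accept=no) and q_odd
Processing string '11110' character by character:
  Position 0: read '1', 1-count=1 -> q_odd
  Position 1: read '1', 1-count=2 -> q_even
  Position 2: read '1', 1-count=3 -> q_odd
  Position 3: read '1', 1-count=4 -> q_even
  Position 4: read '0', 1-count=4 -> q_even (no change)
Final state: q_even, total 1s = 4 (even); the DFA requires an odd count -> reject

0


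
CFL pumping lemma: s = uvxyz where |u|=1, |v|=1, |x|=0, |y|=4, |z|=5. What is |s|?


|s| = |u| + |v| + |x| + |y| + |z|
= 1 + 1 + 0 + 4 + 5
= 2 + 0 + 9
= 2 + 9
= 11

11


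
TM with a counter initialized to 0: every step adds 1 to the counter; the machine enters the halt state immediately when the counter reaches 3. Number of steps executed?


Counter starts at 0. Counting sequence:
  Step 1: counter = 1
  Step 2: counter = 2
  Step 3: counter = 3
Counter reached 3 -> halt
Total steps = 3

3


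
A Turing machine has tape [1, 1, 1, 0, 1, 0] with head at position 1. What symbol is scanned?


Tape: [1, 1, 1, 0, 1, 0]
Positions: 0 1 2 3 4 5
Values:    1 1 1 0 1 0
Head at position 1
tape[1] = 1

1


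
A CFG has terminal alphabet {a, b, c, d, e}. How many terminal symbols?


Terminal symbols: a, b, c, d, e
Counting each: a (#1), b (#2), c (#3), d (#4), e (#5)
Total = 5

5


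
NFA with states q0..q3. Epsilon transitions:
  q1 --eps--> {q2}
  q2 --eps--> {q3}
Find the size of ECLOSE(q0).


Starting from q0
Initialize closure = {q0}
q0 has no outgoing epsilon transitions -> nothing to add
Final closure: {q0}
Size = 1

1


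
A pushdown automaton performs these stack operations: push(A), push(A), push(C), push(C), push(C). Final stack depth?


Tracing stack operations:
  push(A) -> stack = [A], depth=1
  push(A) -> stack = [A,A], depth=2
  push(C) -> stack = [A,A,C], depth=3
  push(C) -> stack = [A,A,C,C], depth=4
  push(C) -> stack = [A,A,C,C,C], depth=5
Final depth = 5

5


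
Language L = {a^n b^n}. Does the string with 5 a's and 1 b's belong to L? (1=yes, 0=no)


Language requires equal numbers of a's and b's
PDA pushes for each 'a', pops for each 'b'
Number of a's = 5
Number of b's = 1
5 != 1 -> Reject

0


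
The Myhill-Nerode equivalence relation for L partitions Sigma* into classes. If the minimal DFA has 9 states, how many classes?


Myhill-Nerode theorem:
Number of equivalence classes = number of states in minimal DFA
Minimal DFA states = 9
Therefore equivalence classes = 9

9


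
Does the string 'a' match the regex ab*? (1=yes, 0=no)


Pattern: ab*
String: 'a'
Pattern requires: exactly one 'a' followed by zero or more 'b's
First char is 'a' -> OK
Rest '': all b's? Yes
Result: 1

1


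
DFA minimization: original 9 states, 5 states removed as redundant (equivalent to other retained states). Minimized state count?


Original DFA: 9 states
Redundant states removed: 5
Minimized states = original - removed
= 9 - 5
= 4

4


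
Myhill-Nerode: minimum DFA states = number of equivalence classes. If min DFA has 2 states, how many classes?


Myhill-Nerode theorem:
Number of equivalence classes = number of states in minimal DFA
Minimal DFA states = 2
Therefore equivalence classes = 2

2


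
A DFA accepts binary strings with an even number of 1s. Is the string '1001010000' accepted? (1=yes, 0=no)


DFA has 2 states: q_even (start, accept=yes) and q_odd
Processing string '1001010000' character by character:
  Position 0: read '1', 1-count=1 -> q_odd
  Position 1: read '0', 1-count=1 -> q_odd (no change)
  Position 2: read '0', 1-count=1 -> q_odd (no change)
  Position 3: read '1', 1-count=2 -> q_even
  Position 4: read '0', 1-count=2 -> q_even (no change)
  Position 5: read '1', 1-count=3 -> q_odd
  Position 6: read '0', 1-count=3 -> q_odd (no change)
  Position 7: read '0', 1-count=3 -> q_odd (no change)
  Position 8: read '0', 1-count=3 -> q_odd (no change)
  Position 9: read '0', 1-count=3 -> q_odd (no change)
Final state: q_odd, total 1s = 3 (odd); the DFA requires an even count -> reject

0


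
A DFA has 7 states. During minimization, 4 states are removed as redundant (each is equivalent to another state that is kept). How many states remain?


Original DFA: 7 states
Redundant states removed: 4
Minimized states = original - removed
= 7 - 4
= 3

3


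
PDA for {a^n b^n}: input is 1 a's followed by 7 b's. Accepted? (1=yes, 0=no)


Language requires equal numbers of a's and b's
PDA pushes for each 'a', pops for each 'b'
Number of a's = 1
Number of b's = 7
1 != 7 -> Reject

0


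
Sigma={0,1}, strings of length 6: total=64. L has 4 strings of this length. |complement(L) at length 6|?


Alphabet: {0,1}
String length: 6
Total strings of length 6 = 2^6 = 64
Strings in L = 4
Complement = total - |L|
= 64 - 4
= 60

60


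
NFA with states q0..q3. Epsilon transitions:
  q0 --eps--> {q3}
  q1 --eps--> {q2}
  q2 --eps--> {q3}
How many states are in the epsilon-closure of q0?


Starting from q0
Initialize closure = {q0}
Follow epsilon from q0 -> add q3
Final closure: {q0, q3}
Size = 2

2


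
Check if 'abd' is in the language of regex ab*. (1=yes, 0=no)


Pattern: ab*
String: 'abd'
Pattern requires: exactly one 'a' followed by zero or more 'b's
First char is 'a' -> OK
Rest 'bd': all b's? No
Result: 0

0


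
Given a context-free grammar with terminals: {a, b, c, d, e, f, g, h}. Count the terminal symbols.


Terminal symbols: a, b, c, d, e, f, g, h
Counting each: a (#1), b (#2), c (#3), d (#4), e (#5), f (#6), g (#7), h (#8)
Total = 8

8


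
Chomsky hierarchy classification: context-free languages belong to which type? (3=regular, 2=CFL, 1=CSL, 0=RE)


Chomsky hierarchy levels:
  Type 3: Regular (DFA/NFA/regex)
  Type 2: Context-free (PDA)
  Type 1: Context-sensitive
  Type 0: Recursively enumerable (TM)
'context-free' corresponds to Type 2

2


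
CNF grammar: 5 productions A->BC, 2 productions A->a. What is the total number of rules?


CNF allows two rule forms:
  A -> BC (binary): 5 rules
  A -> a (terminal): 2 rules
Total = 5 + 2 = 7

7


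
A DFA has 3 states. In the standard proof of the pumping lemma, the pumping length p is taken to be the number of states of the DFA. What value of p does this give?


Pumping lemma for regular languages (standard proof):
Take p = |Q|, the number of DFA states.
Any string of length >= |Q| passes through |Q|+1 states while reading its first |Q| symbols,
so by pigeonhole some state repeats, giving the loop that can be pumped.
Here |Q| = 3
Therefore the proof uses p = 3

3


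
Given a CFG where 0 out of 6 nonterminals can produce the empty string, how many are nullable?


Nonterminals: {S, A, B, C, D, E}
A nonterminal is nullable if it can derive epsilon
Counting nullable nonterminals: 0
Total nullable = 0

0


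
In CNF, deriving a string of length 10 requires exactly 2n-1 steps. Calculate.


Chomsky Normal Form derivation:
String length n = 10
Each step either:
  - Splits a nonterminal into two (n-1 such steps)
  - Converts a nonterminal to terminal (n such steps)
Total = (n-1) + n = 2n - 1
= 2(10) - 1
= 20 - 1
= 19

19


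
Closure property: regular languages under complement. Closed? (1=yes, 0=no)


Regular languages are closed under:
- Union (DFA product construction)
- Intersection (DFA product construction)
- Complement (swap accept/reject states)
- Concatenation (NFA construction)
- Kleene star (NFA construction)
complement is in this list
Therefore: closed

1


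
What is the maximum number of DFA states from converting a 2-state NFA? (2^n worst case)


NFA has 2 states
Subset construction: each DFA state = subset of NFA states
Maximum subsets = 2^2
2^2 = 4

4


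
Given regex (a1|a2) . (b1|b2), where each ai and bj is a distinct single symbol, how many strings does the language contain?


First group: 2 alternatives
Second group: 2 alternatives
Concatenation: each choice from group 1 pairs with each from group 2
Total = 2 x 2 = 4

4


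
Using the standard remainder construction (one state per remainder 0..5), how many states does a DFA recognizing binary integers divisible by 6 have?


Divisibility by 6 is tracked via the remainder mod 6: 0, 1, ..., 5
The construction assigns one state to each remainder
Number of remainders = 6

6


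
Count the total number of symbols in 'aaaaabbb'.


String: 'aaaaabbb'
Counting characters:
  'a' appears 5 time(s)
  'b' appears 3 time(s)
Total length = 5 + 3 = 8

8


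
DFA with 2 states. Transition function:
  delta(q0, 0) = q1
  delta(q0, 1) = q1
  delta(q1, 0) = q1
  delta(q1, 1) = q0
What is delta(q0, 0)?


Looking up transition function:
delta(q0, 0) in the table
Row: q0, Column: 0
Result: q1

q1


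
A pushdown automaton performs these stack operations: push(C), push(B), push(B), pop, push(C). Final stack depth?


Tracing stack operations:
  push(C) -> stack = [C], depth=1
  push(B) -> stack = [C,B], depth=2
  push(B) -> stack = [C,B,B], depth=3
  pop -> removed B, stack = [C,B], depth=2
  push(C) -> stack = [C,B,C], depth=3
Final depth = 3

3


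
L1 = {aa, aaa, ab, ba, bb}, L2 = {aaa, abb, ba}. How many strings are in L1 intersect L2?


L1 = {aa, aaa, ab, ba, bb}
L2 = {aaa, abb, ba}
Checking each string in L1 against L2:
  'aa': in L2? No
  'aaa': in L2? Yes
  'ab': in L2? No
  'ba': in L2? Yes
  'bb': in L2? No
Intersection = {aaa, ba}
|L1 ∩ L2| = 2

2


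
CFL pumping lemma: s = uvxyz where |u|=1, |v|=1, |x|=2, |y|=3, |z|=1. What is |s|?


|s| = |u| + |v| + |x| + |y| + |z|
= 1 + 1 + 2 + 3 + 1
= 2 + 2 + 4
= 4 + 4
= 8

8


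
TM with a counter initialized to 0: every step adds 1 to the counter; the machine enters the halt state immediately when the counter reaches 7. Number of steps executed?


Counter starts at 0. Counting sequence:
  Step 1: counter = 1
  Step 2: counter = 2
  Step 3: counter = 3
  Step 4: counter = 4
  Step 5: counter = 5
  Step 6: counter = 6
  Step 7: counter = 7
Counter reached 7 -> halt
Total steps = 7

7


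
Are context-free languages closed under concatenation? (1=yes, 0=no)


CFL closure properties:
  Closed under: union, concatenation, Kleene star
  NOT closed under: intersection, complement
Operation 'concatenation' is in closed list -> Yes (closed)

1


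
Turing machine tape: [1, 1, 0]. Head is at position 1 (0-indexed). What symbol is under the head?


Tape: [1, 1, 0]
Positions: 0 1 2
Values:    1 1 0
Head at position 1
tape[1] = 1

1


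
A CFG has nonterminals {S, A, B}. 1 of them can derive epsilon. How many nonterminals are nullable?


Nonterminals: {S, A, B}
A nonterminal is nullable if it can derive epsilon
Counting nullable nonterminals: 1
Total nullable = 1

1


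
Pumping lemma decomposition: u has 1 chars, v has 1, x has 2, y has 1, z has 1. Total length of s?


|s| = |u| + |v| + |x| + |y| + |z|
= 1 + 1 + 2 + 1 + 1
= 2 + 2 + 2
= 4 + 2
= 6

6


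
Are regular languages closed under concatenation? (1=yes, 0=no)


Regular languages are closed under:
- Union (DFA product construction)
- Intersection (DFA product construction)
- Complement (swap accept/reject states)
- Concatenation (NFA construction)
- Kleene star (NFA construction)
concatenation is in this list
Therefore: closed

1


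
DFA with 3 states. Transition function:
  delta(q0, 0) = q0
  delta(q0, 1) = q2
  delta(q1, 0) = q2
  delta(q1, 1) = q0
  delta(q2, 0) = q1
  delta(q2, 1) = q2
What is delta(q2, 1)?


Looking up transition function:
delta(q2, 1) in the table
Row: q2, Column: 1
Result: q2

q2


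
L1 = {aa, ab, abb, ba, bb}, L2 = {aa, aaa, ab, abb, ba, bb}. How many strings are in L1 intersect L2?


L1 = {aa, ab, abb, ba, bb}
L2 = {aa, aaa, ab, abb, ba, bb}
Checking each string in L1 against L2:
  'aa': in L2? Yes
  'ab': in L2? Yes
  'abb': in L2? Yes
  'ba': in L2? Yes
  'bb': in L2? Yes
Intersection = {aa, ab, abb, ba, bb}
|L1 ∩ L2| = 5

5


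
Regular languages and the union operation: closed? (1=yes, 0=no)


Regular languages are closed under all standard operations:
- Union: Yes (product construction)
- Intersection: Yes (product construction)
- Complement: Yes (swap accept/reject)
- Concatenation: Yes (NFA construction)
Operation: union -> Closed

1


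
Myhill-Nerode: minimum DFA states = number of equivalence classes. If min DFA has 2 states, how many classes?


Myhill-Nerode theorem:
Number of equivalence classes = number of states in minimal DFA
Minimal DFA states = 2
Therefore equivalence classes = 2

2


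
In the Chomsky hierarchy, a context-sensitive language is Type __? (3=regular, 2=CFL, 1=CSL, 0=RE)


Chomsky hierarchy levels:
  Type 3: Regular (DFA/NFA/regex)
  Type 2: Context-free (PDA)
  Type 1: Context-sensitive
  Type 0: Recursively enumerable (TM)
'context-sensitive' corresponds to Type 1

1


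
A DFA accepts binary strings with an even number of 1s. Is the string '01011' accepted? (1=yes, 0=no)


DFA has 2 states: q_even (start, accept=yes) and q_odd
Processing string '01011' character by character:
  Position 0: read '0', 1-count=0 -> q_even (no change)
  Position 1: read '1', 1-count=1 -> q_odd
  Position 2: read '0', 1-count=1 -> q_odd (no change)
  Position 3: read '1', 1-count=2 -> q_even
  Position 4: read '1', 1-count=3 -> q_odd
Final state: q_odd, total 1s = 3 (odd); the DFA requires an even count -> reject

0


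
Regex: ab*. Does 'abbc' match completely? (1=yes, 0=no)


Pattern: ab*
String: 'abbc'
Pattern requires: exactly one 'a' followed by zero or more 'b's
First char is 'a' -> OK
Rest 'bbc': all b's? No
Result: 0

0


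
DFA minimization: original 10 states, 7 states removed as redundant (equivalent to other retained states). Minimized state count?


Original DFA: 10 states
Redundant states removed: 7
Minimized states = original - removed
= 10 - 7
= 3

3


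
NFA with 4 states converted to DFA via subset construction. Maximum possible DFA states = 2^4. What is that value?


NFA has 4 states
Subset construction: each DFA state = subset of NFA states
Maximum subsets = 2^4
2^4 = 16

16


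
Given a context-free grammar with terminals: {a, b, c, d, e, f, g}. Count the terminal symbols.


Terminal symbols: a, b, c, d, e, f, g
Counting each: a (#1), b (#2), c (#3), d (#4), e (#5), f (#6), g (#7)
Total = 7

7


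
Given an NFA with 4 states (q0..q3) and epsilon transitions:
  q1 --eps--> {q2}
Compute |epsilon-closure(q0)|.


Starting from q0
Initialize closure = {q0}
q0 has no outgoing epsilon transitions -> nothing to add
Final closure: {q0}
Size = 1

1


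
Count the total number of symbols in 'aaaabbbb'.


String: 'aaaabbbb'
Counting characters:
  'a' appears 4 time(s)
  'b' appears 4 time(s)
Total length = 4 + 4 = 8

8


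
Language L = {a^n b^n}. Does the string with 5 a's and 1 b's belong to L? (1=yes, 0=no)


Language requires equal numbers of a's and b's
PDA pushes for each 'a', pops for each 'b'
Number of a's = 5
Number of b's = 1
5 != 1 -> Reject

0


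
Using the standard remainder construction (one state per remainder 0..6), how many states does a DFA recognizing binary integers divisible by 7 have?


Divisibility by 7 is tracked via the remainder mod 7: 0, 1, ..., 6
The construction assigns one state to each remainder
Number of remainders = 7

7


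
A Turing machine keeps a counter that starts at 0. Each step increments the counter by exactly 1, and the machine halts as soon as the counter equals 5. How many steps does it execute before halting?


Counter starts at 0. Counting sequence:
  Step 1: counter = 1
  Step 2: counter = 2
  Step 3: counter = 3
  Step 4: counter = 4
  Step 5: counter = 5
Counter reached 5 -> halt
Total steps = 5

5


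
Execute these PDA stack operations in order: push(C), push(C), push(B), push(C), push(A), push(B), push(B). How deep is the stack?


Tracing stack operations:
  push(C) -> stack = [C], depth=1
  push(C) -> stack = [C,C], depth=2
  push(B) -> stack = [C,C,B], depth=3
  push(C) -> stack = [C,C,B,C], depth=4
  push(A) -> stack = [C,C,B,C,A], depth=5
  push(B) -> stack = [C,C,B,C,A,B], depth=6
  push(B) -> stack = [C,C,B,C,A,B,B], depth=7
Final depth = 7

7


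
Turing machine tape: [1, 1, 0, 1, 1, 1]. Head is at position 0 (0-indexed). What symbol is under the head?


Tape: [1, 1, 0, 1, 1, 1]
Positions: 0 1 2 3 4 5
Values:    1 1 0 1 1 1
Head at position 0
tape[0] = 1

1


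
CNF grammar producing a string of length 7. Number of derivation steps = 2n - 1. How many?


Chomsky Normal Form derivation:
String length n = 7
Each step either:
  - Splits a nonterminal into two (n-1 such steps)
  - Converts a nonterminal to terminal (n such steps)
Total = (n-1) + n = 2n - 1
= 2(7) - 1
= 14 - 1
= 13

13


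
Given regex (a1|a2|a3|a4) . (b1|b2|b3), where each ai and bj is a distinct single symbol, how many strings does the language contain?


First group: 4 alternatives
Second group: 3 alternatives
Concatenation: each choice from group 1 pairs with each from group 2
Total = 4 x 3 = 12

12


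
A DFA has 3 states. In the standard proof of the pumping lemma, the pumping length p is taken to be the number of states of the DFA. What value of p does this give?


Pumping lemma for regular languages (standard proof):
Take p = |Q|, the number of DFA states.
Any string of length >= |Q| passes through |Q|+1 states while reading its first |Q| symbols,
so by pigeonhole some state repeats, giving the loop that can be pumped.
Here |Q| = 3
Therefore the proof uses p = 3

3


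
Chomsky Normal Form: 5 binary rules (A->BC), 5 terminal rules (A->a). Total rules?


CNF allows two rule forms:
  A -> BC (binary): 5 rules
  A -> a (terminal): 5 rules
Total = 5 + 5 = 10

10


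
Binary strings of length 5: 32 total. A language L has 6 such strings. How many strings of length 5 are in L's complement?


Alphabet: {0,1}
String length: 5
Total strings of length 5 = 2^5 = 32
Strings in L = 6
Complement = total - |L|
= 32 - 6
= 26

26


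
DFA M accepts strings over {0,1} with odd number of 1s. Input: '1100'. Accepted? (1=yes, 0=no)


DFA has 2 states: q_even (start, accept=no) and q_odd
Processing string '1100' character by character:
  Position 0: read '1', 1-count=1 -> q_odd
  Position 1: read '1', 1-count=2 -> q_even
  Position 2: read '0', 1-count=2 -> q_even (no change)
  Position 3: read '0', 1-count=2 -> q_even (no change)
Final state: q_even, total 1s = 2 (even); the DFA requires an odd count -> reject

0


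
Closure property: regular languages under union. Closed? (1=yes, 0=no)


Regular languages are closed under:
- Union (DFA product construction)
- Intersection (DFA product construction)
- Complement (swap accept/reject states)
- Concatenation (NFA construction)
- Kleene star (NFA construction)
union is in this list
Therefore: closed

1


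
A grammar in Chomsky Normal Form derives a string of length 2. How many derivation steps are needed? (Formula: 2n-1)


Chomsky Normal Form derivation:
String length n = 2
Each step either:
  - Splits a nonterminal into two (n-1 such steps)
  - Converts a nonterminal to terminal (n such steps)
Total = (n-1) + n = 2n - 1
= 2(2) - 1
= 4 - 1
= 3

3


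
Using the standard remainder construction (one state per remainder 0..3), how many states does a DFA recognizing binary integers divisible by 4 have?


Divisibility by 4 is tracked via the remainder mod 4: 0, 1, ..., 3
The construction assigns one state to each remainder
Number of remainders = 4

4


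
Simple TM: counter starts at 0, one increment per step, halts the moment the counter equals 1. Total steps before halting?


Counter starts at 0. Counting sequence:
  Step 1: counter = 1
Counter reached 1 -> halt
Total steps = 1

1


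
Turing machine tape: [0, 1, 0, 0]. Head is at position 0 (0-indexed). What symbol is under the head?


Tape: [0, 1, 0, 0]
Positions: 0 1 2 3
Values:    0 1 0 0
Head at position 0
tape[0] = 0

0


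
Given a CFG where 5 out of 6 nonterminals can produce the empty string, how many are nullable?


Nonterminals: {S, A, B, C, D, E}
A nonterminal is nullable if it can derive epsilon
Counting nullable nonterminals: 5
Total nullable = 5

5


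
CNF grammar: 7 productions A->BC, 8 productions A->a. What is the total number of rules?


CNF allows two rule forms:
  A -> BC (binary): 7 rules
  A -> a (terminal): 8 rules
Total = 7 + 8 = 15

15


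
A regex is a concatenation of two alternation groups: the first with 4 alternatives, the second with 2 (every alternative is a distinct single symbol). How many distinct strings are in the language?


First group: 4 alternatives
Second group: 2 alternatives
Concatenation: each choice from group 1 pairs with each from group 2
Total = 4 x 2 = 8

8


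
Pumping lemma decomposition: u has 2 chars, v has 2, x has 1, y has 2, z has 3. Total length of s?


|s| = |u| + |v| + |x| + |y| + |z|
= 2 + 2 + 1 + 2 + 3
= 4 + 1 + 5
= 5 + 5
= 10

10


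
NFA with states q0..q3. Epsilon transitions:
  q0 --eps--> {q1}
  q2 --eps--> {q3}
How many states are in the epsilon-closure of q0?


Starting from q0
Initialize closure = {q0}
Follow epsilon from q0 -> add q1
Final closure: {q0, q1}
Size = 2

2


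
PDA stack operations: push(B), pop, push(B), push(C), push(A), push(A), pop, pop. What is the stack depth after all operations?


Tracing stack operations:
  push(B) -> stack = [B], depth=1
  pop -> removed B, stack = [], depth=0
  push(B) -> stack = [B], depth=1
  push(C) -> stack = [B,C], depth=2
  push(A) -> stack = [B,C,A], depth=3
  push(A) -> stack = [B,C,A,A], depth=4
  pop -> removed A, stack = [B,C,A], depth=3
  pop -> removed A, stack = [B,C], depth=2
Final depth = 2

2


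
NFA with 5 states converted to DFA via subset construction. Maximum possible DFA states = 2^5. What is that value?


NFA has 5 states
Subset construction: each DFA state = subset of NFA states
Maximum subsets = 2^5
2^5 = 32

32


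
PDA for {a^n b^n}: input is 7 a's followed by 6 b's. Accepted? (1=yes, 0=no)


Language requires equal numbers of a's and b's
PDA pushes for each 'a', pops for each 'b'
Number of a's = 7
Number of b's = 6
7 != 6 -> Reject

0


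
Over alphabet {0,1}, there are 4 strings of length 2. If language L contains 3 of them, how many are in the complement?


Alphabet: {0,1}
String length: 2
Total strings of length 2 = 2^2 = 4
Strings in L = 3
Complement = total - |L|
= 4 - 3
= 1

1


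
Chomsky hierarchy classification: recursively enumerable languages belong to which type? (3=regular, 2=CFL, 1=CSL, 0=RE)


Chomsky hierarchy levels:
  Type 3: Regular (DFA/NFA/regex)
  Type 2: Context-free (PDA)
  Type 1: Context-sensitive
  Type 0: Recursively enumerable (TM)
'recursively enumerable' corresponds to Type 0

0


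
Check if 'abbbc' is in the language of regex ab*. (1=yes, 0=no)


Pattern: ab*
String: 'abbbc'
Pattern requires: exactly one 'a' followed by zero or more 'b's
First char is 'a' -> OK
Rest 'bbbc': all b's? No
Result: 0

0


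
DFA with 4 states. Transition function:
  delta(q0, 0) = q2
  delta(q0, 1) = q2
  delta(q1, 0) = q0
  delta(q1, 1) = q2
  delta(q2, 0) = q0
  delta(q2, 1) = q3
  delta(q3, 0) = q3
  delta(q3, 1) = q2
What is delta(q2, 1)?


Looking up transition function:
delta(q2, 1) in the table
Row: q2, Column: 1
Result: q3

q3


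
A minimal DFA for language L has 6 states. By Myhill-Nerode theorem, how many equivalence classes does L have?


Myhill-Nerode theorem:
Number of equivalence classes = number of states in minimal DFA
Minimal DFA states = 6
Therefore equivalence classes = 6

6


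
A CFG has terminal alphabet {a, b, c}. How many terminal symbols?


Terminal symbols: a, b, c
Counting each: a (#1), b (#2), c (#3)
Total = 3

3


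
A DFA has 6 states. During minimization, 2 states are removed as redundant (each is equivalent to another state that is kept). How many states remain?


Original DFA: 6 states
Redundant states removed: 2
Minimized states = original - removed
= 6 - 2
= 4

4


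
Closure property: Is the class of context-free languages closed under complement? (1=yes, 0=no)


CFL closure properties:
  Closed under: union, concatenation, Kleene star
  NOT closed under: intersection, complement
Operation 'complement' is in not-closed list -> No (not closed)

0


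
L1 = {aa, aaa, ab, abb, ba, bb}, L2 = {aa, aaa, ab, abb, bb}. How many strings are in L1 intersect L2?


L1 = {aa, aaa, ab, abb, ba, bb}
L2 = {aa, aaa, ab, abb, bb}
Checking each string in L1 against L2:
  'aa': in L2? Yes
  'aaa': in L2? Yes
  'ab': in L2? Yes
  'abb': in L2? Yes
  'ba': in L2? No
  'bb': in L2? Yes
Intersection = {aa, aaa, ab, abb, bb}
|L1 ∩ L2| = 5

5


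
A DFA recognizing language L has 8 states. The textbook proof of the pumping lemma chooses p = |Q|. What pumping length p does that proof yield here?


Pumping lemma for regular languages (standard proof):
Take p = |Q|, the number of DFA states.
Any string of length >= |Q| passes through |Q|+1 states while reading its first |Q| symbols,
so by pigeonhole some state repeats, giving the loop that can be pumped.
Here |Q| = 8
Therefore the proof uses p = 8

8


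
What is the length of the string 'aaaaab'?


String: 'aaaaab'
Counting characters:
  'a' appears 5 time(s)
  'b' appears 1 time(s)
Total length = 5 + 1 = 6

6


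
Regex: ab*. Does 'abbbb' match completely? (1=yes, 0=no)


Pattern: ab*
String: 'abbbb'
Pattern requires: exactly one 'a' followed by zero or more 'b's
First char is 'a' -> OK
Rest 'bbbb': all b's? Yes
Result: 1

1


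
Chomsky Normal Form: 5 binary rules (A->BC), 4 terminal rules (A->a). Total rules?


CNF allows two rule forms:
  A -> BC (binary): 5 rules
  A -> a (terminal): 4 rules
Total = 5 + 4 = 9

9


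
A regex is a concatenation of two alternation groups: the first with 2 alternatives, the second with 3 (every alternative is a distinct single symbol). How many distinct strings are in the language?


First group: 2 alternatives
Second group: 3 alternatives
Concatenation: each choice from group 1 pairs with each from group 2
Total = 2 x 3 = 6

6


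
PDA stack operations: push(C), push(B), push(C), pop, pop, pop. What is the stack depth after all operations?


Tracing stack operations:
  push(C) -> stack = [C], depth=1
  push(B) -> stack = [C,B], depth=2
  push(C) -> stack = [C,B,C], depth=3
  pop -> removed C, stack = [C,B], depth=2
  pop -> removed B, stack = [C], depth=1
  pop -> removed C, stack = [], depth=0
Final depth = 0

0
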